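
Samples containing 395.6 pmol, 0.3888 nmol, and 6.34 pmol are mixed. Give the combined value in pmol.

790.74 pmol

In pmol:
  395.6 pmol → 395.6
  0.3888 nmol = 0.3888e3 pmol = 388.8
  6.34 pmol → 6.34
Sum: 395.6 + 388.8 + 6.34 = 790.74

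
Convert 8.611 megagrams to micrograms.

mega = 1e6, micro = 1e-6; factor is 1e12.
8.611 × 1e12 = 8611000000000

8611000000000 micrograms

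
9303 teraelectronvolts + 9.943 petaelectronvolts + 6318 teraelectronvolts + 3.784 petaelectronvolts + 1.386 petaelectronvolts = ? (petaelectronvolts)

30.734 petaelectronvolts

In petaelectronvolts:
  9303 teraelectronvolts = 9303 × 10⁻³ petaelectronvolts = 9.303
  9.943 petaelectronvolts → 9.943
  6318 teraelectronvolts = 6318 × 10⁻³ petaelectronvolts = 6.318
  3.784 petaelectronvolts → 3.784
  1.386 petaelectronvolts → 1.386
Sum: 9.303 + 9.943 + 6.318 + 3.784 + 1.386 = 30.734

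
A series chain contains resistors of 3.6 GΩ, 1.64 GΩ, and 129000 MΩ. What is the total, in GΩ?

134.24 GΩ

In GΩ:
  3.6 GΩ → 3.6
  1.64 GΩ → 1.64
  129000 MΩ = 129000 × 10⁻³ GΩ = 129
Sum: 3.6 + 1.64 + 129 = 134.24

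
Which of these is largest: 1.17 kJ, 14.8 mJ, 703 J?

1.17 kJ = 1170 J
14.8 mJ = 0.0148 J
703 J = 703 J

1.17 kJ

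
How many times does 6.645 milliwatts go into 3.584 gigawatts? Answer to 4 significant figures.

539400000000

(3.584 × 10⁹) / (6.645 × 10⁻³) = 0.53935 × 10¹²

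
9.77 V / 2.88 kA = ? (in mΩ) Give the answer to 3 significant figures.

3.39 mΩ

(9.77) / (2.88 × 10³) = 3.3924 × 10⁻³ Ω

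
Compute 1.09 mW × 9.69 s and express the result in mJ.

1.09 × 10^-3 × 9.69 = 10.5621 × 10^-3 J

10.5621 mJ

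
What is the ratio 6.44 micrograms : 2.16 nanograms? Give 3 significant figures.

2980

(6.44 × 10⁻⁶) / (2.16 × 10⁻⁹) = 2.981 × 10³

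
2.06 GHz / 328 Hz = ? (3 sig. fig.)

6280000

(2.06 × 10⁹) / (328) = 0.00628 × 10⁹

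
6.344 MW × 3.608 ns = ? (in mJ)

6.344e6 × 3.608e-9 = 22.889152e-3 J

22.889152 mJ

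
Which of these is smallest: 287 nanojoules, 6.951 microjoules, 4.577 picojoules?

287 nanojoules = 0.000000287 joules
6.951 microjoules = 0.000006951 joules
4.577 picojoules = 0.000000000004577 joules

4.577 picojoules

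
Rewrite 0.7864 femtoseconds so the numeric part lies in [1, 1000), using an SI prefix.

= 786.4 × 10^-18 seconds; 10^-18 is atto.

786.4 attoseconds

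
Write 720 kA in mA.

kilo = 10^3, milli = 10^-3; factor is 10^6.
720 × 10^6 = 720000000

720000000 mA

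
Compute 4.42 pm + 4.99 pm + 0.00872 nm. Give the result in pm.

18.13 pm

In pm:
  4.42 pm → 4.42
  4.99 pm → 4.99
  0.00872 nm = 0.00872 × 10^3 pm = 8.72
Sum: 4.42 + 4.99 + 8.72 = 18.13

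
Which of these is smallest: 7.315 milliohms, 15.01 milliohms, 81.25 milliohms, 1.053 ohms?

7.315 milliohms

7.315 milliohms = 0.007315 ohms
15.01 milliohms = 0.01501 ohms
81.25 milliohms = 0.08125 ohms
1.053 ohms = 1.053 ohms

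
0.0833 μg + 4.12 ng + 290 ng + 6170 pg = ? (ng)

383.59 ng

In ng:
  0.0833 μg = 0.0833 × 10^3 ng = 83.3
  4.12 ng → 4.12
  290 ng → 290
  6170 pg = 6170 × 10^-3 ng = 6.17
Sum: 83.3 + 4.12 + 290 + 6.17 = 383.59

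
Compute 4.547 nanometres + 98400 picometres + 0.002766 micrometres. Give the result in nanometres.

In nanometres:
  4.547 nanometres → 4.547
  98400 picometres = 98400e-3 nanometres = 98.4
  0.002766 micrometres = 0.002766e3 nanometres = 2.766
Sum: 4.547 + 98.4 + 2.766 = 105.713

105.713 nanometres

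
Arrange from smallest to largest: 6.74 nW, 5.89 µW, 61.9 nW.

6.74 nW < 61.9 nW < 5.89 µW

6.74 nW = 0.00000000674 W
5.89 µW = 0.00000589 W
61.9 nW = 0.0000000619 W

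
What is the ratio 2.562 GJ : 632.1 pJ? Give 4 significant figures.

(2.562 × 10⁹) / (632.1 × 10⁻¹²) = 0.0040532 × 10²¹

4053000000000000000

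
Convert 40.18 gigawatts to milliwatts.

40180000000000 milliwatts

giga = 1e9, milli = 1e-3; factor is 1e12.
40.18 × 1e12 = 40180000000000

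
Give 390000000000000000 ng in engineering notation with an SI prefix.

390 Mg

= 390e6 g; 1e6 is mega.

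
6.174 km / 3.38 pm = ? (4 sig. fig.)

(6.174 × 10^3) / (3.38 × 10^-12) = 1.8266 × 10^15

1827000000000000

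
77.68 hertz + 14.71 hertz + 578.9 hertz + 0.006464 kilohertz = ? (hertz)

677.754 hertz

In hertz:
  77.68 hertz → 77.68
  14.71 hertz → 14.71
  578.9 hertz → 578.9
  0.006464 kilohertz = 0.006464 × 10³ hertz = 6.464
Sum: 77.68 + 14.71 + 578.9 + 6.464 = 677.754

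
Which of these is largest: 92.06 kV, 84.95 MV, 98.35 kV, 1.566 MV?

84.95 MV

92.06 kV = 92060 V
84.95 MV = 84950000 V
98.35 kV = 98350 V
1.566 MV = 1566000 V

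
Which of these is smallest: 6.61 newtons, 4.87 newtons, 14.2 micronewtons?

14.2 micronewtons

6.61 newtons = 6.61 newtons
4.87 newtons = 4.87 newtons
14.2 micronewtons = 0.0000142 newtons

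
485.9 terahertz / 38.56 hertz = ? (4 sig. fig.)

(485.9 × 10¹²) / (38.56) = 12.601 × 10¹²

12600000000000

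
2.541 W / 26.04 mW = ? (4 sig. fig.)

97.58

(2.541) / (26.04 × 10^-3) = 0.097581 × 10^3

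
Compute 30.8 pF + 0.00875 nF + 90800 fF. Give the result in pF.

In pF:
  30.8 pF → 30.8
  0.00875 nF = 0.00875 × 10^3 pF = 8.75
  90800 fF = 90800 × 10^-3 pF = 90.8
Sum: 30.8 + 8.75 + 90.8 = 130.35

130.35 pF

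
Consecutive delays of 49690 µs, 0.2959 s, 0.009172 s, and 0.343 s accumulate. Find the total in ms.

697.762 ms

In ms:
  49690 µs = 49690e-3 ms = 49.69
  0.2959 s = 0.2959e3 ms = 295.9
  0.009172 s = 0.009172e3 ms = 9.172
  0.343 s = 0.343e3 ms = 343
Sum: 49.69 + 295.9 + 9.172 + 343 = 697.762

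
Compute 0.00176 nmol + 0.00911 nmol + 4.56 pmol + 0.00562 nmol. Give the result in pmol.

In pmol:
  0.00176 nmol = 0.00176 × 10³ pmol = 1.76
  0.00911 nmol = 0.00911 × 10³ pmol = 9.11
  4.56 pmol → 4.56
  0.00562 nmol = 0.00562 × 10³ pmol = 5.62
Sum: 1.76 + 9.11 + 4.56 + 5.62 = 21.05

21.05 pmol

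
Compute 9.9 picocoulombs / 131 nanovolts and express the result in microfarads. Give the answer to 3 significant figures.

75.6 microfarads

(9.9e-12) / (131e-9) = 0.075573e-3 F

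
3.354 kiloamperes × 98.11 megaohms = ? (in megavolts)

3.354e3 × 98.11e6 = 329.06094e9 V

329060.94 megavolts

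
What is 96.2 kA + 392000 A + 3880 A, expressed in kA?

In kA:
  96.2 kA → 96.2
  392000 A = 392000 × 10^-3 kA = 392
  3880 A = 3880 × 10^-3 kA = 3.88
Sum: 96.2 + 392 + 3.88 = 492.08

492.08 kA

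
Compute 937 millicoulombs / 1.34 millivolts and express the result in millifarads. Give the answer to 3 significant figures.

(937 × 10^-3) / (1.34 × 10^-3) = 699.25 F

699000 millifarads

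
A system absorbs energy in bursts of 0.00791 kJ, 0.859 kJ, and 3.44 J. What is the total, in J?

In J:
  0.00791 kJ = 0.00791e3 J = 7.91
  0.859 kJ = 0.859e3 J = 859
  3.44 J → 3.44
Sum: 7.91 + 859 + 3.44 = 870.35

870.35 J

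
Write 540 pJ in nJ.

pico = 1e-12, nano = 1e-9; factor is 1e-3.
540 × 1e-3 = 0.54

0.54 nJ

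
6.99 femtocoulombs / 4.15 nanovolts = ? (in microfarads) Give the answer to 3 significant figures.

(6.99 × 10^-15) / (4.15 × 10^-9) = 1.6843 × 10^-6 F

1.68 microfarads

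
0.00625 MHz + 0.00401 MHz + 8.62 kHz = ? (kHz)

In kHz:
  0.00625 MHz = 0.00625 × 10^3 kHz = 6.25
  0.00401 MHz = 0.00401 × 10^3 kHz = 4.01
  8.62 kHz → 8.62
Sum: 6.25 + 4.01 + 8.62 = 18.88

18.88 kHz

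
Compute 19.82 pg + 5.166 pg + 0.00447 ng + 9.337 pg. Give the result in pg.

In pg:
  19.82 pg → 19.82
  5.166 pg → 5.166
  0.00447 ng = 0.00447 × 10³ pg = 4.47
  9.337 pg → 9.337
Sum: 19.82 + 5.166 + 4.47 + 9.337 = 38.793

38.793 pg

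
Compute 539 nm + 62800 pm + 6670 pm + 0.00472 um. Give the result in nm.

613.19 nm

In nm:
  539 nm → 539
  62800 pm = 62800 × 10⁻³ nm = 62.8
  6670 pm = 6670 × 10⁻³ nm = 6.67
  0.00472 um = 0.00472 × 10³ nm = 4.72
Sum: 539 + 62.8 + 6.67 + 4.72 = 613.19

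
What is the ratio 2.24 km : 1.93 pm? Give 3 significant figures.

1160000000000000

(2.24e3) / (1.93e-12) = 1.161e15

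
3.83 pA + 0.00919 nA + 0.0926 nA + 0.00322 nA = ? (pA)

In pA:
  3.83 pA → 3.83
  0.00919 nA = 0.00919 × 10³ pA = 9.19
  0.0926 nA = 0.0926 × 10³ pA = 92.6
  0.00322 nA = 0.00322 × 10³ pA = 3.22
Sum: 3.83 + 9.19 + 92.6 + 3.22 = 108.84

108.84 pA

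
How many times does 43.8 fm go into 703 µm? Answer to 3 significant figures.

(703e-6) / (43.8e-15) = 16.05e9

16100000000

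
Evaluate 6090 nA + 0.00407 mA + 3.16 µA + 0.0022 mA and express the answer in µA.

15.52 µA

In µA:
  6090 nA = 6090 × 10^-3 µA = 6.09
  0.00407 mA = 0.00407 × 10^3 µA = 4.07
  3.16 µA → 3.16
  0.0022 mA = 0.0022 × 10^3 µA = 2.2
Sum: 6.09 + 4.07 + 3.16 + 2.2 = 15.52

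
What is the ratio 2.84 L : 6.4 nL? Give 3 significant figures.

444000000

(2.84) / (6.4 × 10⁻⁹) = 0.4438 × 10⁹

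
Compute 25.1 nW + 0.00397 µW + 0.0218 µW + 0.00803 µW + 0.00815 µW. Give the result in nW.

67.05 nW

In nW:
  25.1 nW → 25.1
  0.00397 µW = 0.00397 × 10³ nW = 3.97
  0.0218 µW = 0.0218 × 10³ nW = 21.8
  0.00803 µW = 0.00803 × 10³ nW = 8.03
  0.00815 µW = 0.00815 × 10³ nW = 8.15
Sum: 25.1 + 3.97 + 21.8 + 8.03 + 8.15 = 67.05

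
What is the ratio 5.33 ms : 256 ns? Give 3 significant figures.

(5.33e-3) / (256e-9) = 0.02082e6

20800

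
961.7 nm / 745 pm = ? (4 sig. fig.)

1291

(961.7e-9) / (745e-12) = 1.2909e3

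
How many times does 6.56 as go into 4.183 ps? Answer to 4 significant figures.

637700

(4.183e-12) / (6.56e-18) = 0.63765e6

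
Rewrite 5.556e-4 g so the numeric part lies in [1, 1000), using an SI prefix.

555.6 μg

= 555.6e-6 g; 1e-6 is micro.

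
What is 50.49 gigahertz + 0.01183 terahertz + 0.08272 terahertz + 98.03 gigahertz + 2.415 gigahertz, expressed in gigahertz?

In gigahertz:
  50.49 gigahertz → 50.49
  0.01183 terahertz = 0.01183 × 10³ gigahertz = 11.83
  0.08272 terahertz = 0.08272 × 10³ gigahertz = 82.72
  98.03 gigahertz → 98.03
  2.415 gigahertz → 2.415
Sum: 50.49 + 11.83 + 82.72 + 98.03 + 2.415 = 245.485

245.485 gigahertz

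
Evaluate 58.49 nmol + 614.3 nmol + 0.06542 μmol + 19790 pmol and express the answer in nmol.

758 nmol

In nmol:
  58.49 nmol → 58.49
  614.3 nmol → 614.3
  0.06542 μmol = 0.06542e3 nmol = 65.42
  19790 pmol = 19790e-3 nmol = 19.79
Sum: 58.49 + 614.3 + 65.42 + 19.79 = 758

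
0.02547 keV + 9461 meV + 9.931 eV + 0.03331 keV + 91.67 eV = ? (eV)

169.842 eV

In eV:
  0.02547 keV = 0.02547 × 10³ eV = 25.47
  9461 meV = 9461 × 10⁻³ eV = 9.461
  9.931 eV → 9.931
  0.03331 keV = 0.03331 × 10³ eV = 33.31
  91.67 eV → 91.67
Sum: 25.47 + 9.461 + 9.931 + 33.31 + 91.67 = 169.842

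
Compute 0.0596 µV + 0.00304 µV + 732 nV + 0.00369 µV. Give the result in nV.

798.33 nV

In nV:
  0.0596 µV = 0.0596 × 10³ nV = 59.6
  0.00304 µV = 0.00304 × 10³ nV = 3.04
  732 nV → 732
  0.00369 µV = 0.00369 × 10³ nV = 3.69
Sum: 59.6 + 3.04 + 732 + 3.69 = 798.33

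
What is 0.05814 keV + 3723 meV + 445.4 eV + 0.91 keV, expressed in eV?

1417.263 eV

In eV:
  0.05814 keV = 0.05814 × 10³ eV = 58.14
  3723 meV = 3723 × 10⁻³ eV = 3.723
  445.4 eV → 445.4
  0.91 keV = 0.91 × 10³ eV = 910
Sum: 58.14 + 3.723 + 445.4 + 910 = 1417.263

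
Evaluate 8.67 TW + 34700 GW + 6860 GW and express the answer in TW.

50.23 TW

In TW:
  8.67 TW → 8.67
  34700 GW = 34700 × 10^-3 TW = 34.7
  6860 GW = 6860 × 10^-3 TW = 6.86
Sum: 8.67 + 34.7 + 6.86 = 50.23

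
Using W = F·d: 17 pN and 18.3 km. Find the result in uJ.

17e-12 × 18.3e3 = 311.1e-9 J

0.3111 uJ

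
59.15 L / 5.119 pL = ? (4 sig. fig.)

11550000000000

(59.15) / (5.119e-12) = 11.555e12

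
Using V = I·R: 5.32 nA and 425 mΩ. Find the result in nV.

2.261 nV

5.32e-9 × 425e-3 = 2261e-12 V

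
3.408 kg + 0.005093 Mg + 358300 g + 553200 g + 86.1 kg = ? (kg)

1006.101 kg

In kg:
  3.408 kg → 3.408
  0.005093 Mg = 0.005093 × 10³ kg = 5.093
  358300 g = 358300 × 10⁻³ kg = 358.3
  553200 g = 553200 × 10⁻³ kg = 553.2
  86.1 kg → 86.1
Sum: 3.408 + 5.093 + 358.3 + 553.2 + 86.1 = 1006.101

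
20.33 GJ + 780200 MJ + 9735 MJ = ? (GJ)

810.265 GJ

In GJ:
  20.33 GJ → 20.33
  780200 MJ = 780200e-3 GJ = 780.2
  9735 MJ = 9735e-3 GJ = 9.735
Sum: 20.33 + 780.2 + 9.735 = 810.265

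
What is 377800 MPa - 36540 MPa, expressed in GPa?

In GPa:
  377800 MPa = 377800e-3 GPa = 377.8
  36540 MPa = 36540e-3 GPa = 36.54
Difference: 377.8 - 36.54 = 341.26

341.26 GPa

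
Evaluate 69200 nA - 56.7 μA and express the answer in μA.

In μA:
  69200 nA = 69200e-3 μA = 69.2
  56.7 μA → 56.7
Difference: 69.2 - 56.7 = 12.5

12.5 μA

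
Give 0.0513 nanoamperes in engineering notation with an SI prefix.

51.3 picoamperes

= 51.3 × 10⁻¹² amperes; 10⁻¹² is pico.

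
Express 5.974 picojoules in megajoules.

0.000000000000000005974 megajoules

pico = 10^-12, mega = 10^6; factor is 10^-18.
5.974 × 10^-18 = 0.000000000000000005974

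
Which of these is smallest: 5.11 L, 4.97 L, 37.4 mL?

37.4 mL

5.11 L = 5.11 L
4.97 L = 4.97 L
37.4 mL = 0.0374 L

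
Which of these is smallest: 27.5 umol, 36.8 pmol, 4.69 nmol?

36.8 pmol

27.5 umol = 0.0000275 mol
36.8 pmol = 0.0000000000368 mol
4.69 nmol = 0.00000000469 mol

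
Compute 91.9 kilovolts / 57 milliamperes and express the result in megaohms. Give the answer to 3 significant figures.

1.61 megaohms

(91.9 × 10³) / (57 × 10⁻³) = 1.6123 × 10⁶ Ω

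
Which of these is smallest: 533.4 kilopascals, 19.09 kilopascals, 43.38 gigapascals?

533.4 kilopascals = 533400 pascals
19.09 kilopascals = 19090 pascals
43.38 gigapascals = 43380000000 pascals

19.09 kilopascals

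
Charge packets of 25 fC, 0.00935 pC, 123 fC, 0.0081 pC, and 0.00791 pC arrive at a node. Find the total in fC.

173.36 fC

In fC:
  25 fC → 25
  0.00935 pC = 0.00935e3 fC = 9.35
  123 fC → 123
  0.0081 pC = 0.0081e3 fC = 8.1
  0.00791 pC = 0.00791e3 fC = 7.91
Sum: 25 + 9.35 + 123 + 8.1 + 7.91 = 173.36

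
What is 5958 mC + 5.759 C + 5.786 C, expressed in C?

17.503 C

In C:
  5958 mC = 5958 × 10^-3 C = 5.958
  5.759 C → 5.759
  5.786 C → 5.786
Sum: 5.958 + 5.759 + 5.786 = 17.503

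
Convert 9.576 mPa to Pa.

milli = 10⁻³, (no prefix) = 10⁰; factor is 10⁻³.
9.576 × 10⁻³ = 0.009576

0.009576 Pa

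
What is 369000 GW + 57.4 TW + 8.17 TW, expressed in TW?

434.57 TW

In TW:
  369000 GW = 369000e-3 TW = 369
  57.4 TW → 57.4
  8.17 TW → 8.17
Sum: 369 + 57.4 + 8.17 = 434.57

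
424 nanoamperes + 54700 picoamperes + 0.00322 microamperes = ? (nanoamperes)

481.92 nanoamperes

In nanoamperes:
  424 nanoamperes → 424
  54700 picoamperes = 54700 × 10^-3 nanoamperes = 54.7
  0.00322 microamperes = 0.00322 × 10^3 nanoamperes = 3.22
Sum: 424 + 54.7 + 3.22 = 481.92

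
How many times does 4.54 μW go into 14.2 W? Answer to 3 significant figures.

3130000

(14.2) / (4.54 × 10⁻⁶) = 3.128 × 10⁶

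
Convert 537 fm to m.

0.000000000000537 m

femto = 10⁻¹⁵, (no prefix) = 10⁰; factor is 10⁻¹⁵.
537 × 10⁻¹⁵ = 0.000000000000537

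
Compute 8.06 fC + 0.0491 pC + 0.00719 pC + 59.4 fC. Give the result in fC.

In fC:
  8.06 fC → 8.06
  0.0491 pC = 0.0491 × 10³ fC = 49.1
  0.00719 pC = 0.00719 × 10³ fC = 7.19
  59.4 fC → 59.4
Sum: 8.06 + 49.1 + 7.19 + 59.4 = 123.75

123.75 fC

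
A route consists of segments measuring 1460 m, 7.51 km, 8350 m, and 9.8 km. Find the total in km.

In km:
  1460 m = 1460 × 10^-3 km = 1.46
  7.51 km → 7.51
  8350 m = 8350 × 10^-3 km = 8.35
  9.8 km → 9.8
Sum: 1.46 + 7.51 + 8.35 + 9.8 = 27.12

27.12 km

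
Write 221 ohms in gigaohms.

(no prefix) = 10^0, giga = 10^9; factor is 10^-9.
221 × 10^-9 = 0.000000221

0.000000221 gigaohms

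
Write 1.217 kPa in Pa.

kilo = 10³, (no prefix) = 10⁰; factor is 10³.
1.217 × 10³ = 1217

1217 Pa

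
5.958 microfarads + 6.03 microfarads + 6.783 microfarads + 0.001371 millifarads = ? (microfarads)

In microfarads:
  5.958 microfarads → 5.958
  6.03 microfarads → 6.03
  6.783 microfarads → 6.783
  0.001371 millifarads = 0.001371e3 microfarads = 1.371
Sum: 5.958 + 6.03 + 6.783 + 1.371 = 20.142

20.142 microfarads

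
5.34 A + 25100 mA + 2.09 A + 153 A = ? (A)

In A:
  5.34 A → 5.34
  25100 mA = 25100 × 10⁻³ A = 25.1
  2.09 A → 2.09
  153 A → 153
Sum: 5.34 + 25.1 + 2.09 + 153 = 185.53

185.53 A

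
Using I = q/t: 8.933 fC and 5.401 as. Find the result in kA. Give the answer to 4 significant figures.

1.654 kA

(8.933 × 10⁻¹⁵) / (5.401 × 10⁻¹⁸) = 1.65395 × 10³ A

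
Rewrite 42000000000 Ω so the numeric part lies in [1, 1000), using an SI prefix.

42 GΩ

= 42 × 10⁹ Ω; 10⁹ is giga.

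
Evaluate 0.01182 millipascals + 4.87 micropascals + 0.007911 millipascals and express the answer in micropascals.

24.601 micropascals

In micropascals:
  0.01182 millipascals = 0.01182 × 10^3 micropascals = 11.82
  4.87 micropascals → 4.87
  0.007911 millipascals = 0.007911 × 10^3 micropascals = 7.911
Sum: 11.82 + 4.87 + 7.911 = 24.601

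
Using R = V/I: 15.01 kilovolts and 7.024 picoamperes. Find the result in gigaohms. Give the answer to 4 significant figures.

(15.01 × 10³) / (7.024 × 10⁻¹²) = 2.13696 × 10¹⁵ Ω

2137000 gigaohms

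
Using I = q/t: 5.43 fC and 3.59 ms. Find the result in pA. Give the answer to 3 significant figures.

(5.43e-15) / (3.59e-3) = 1.5125e-12 A

1.51 pA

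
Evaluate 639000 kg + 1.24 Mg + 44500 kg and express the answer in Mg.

In Mg:
  639000 kg = 639000 × 10⁻³ Mg = 639
  1.24 Mg → 1.24
  44500 kg = 44500 × 10⁻³ Mg = 44.5
Sum: 639 + 1.24 + 44.5 = 684.74

684.74 Mg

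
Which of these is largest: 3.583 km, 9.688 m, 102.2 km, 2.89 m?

3.583 km = 3583 m
9.688 m = 9.688 m
102.2 km = 102200 m
2.89 m = 2.89 m

102.2 km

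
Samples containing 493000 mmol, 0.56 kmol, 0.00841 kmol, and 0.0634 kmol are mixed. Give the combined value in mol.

1124.81 mol

In mol:
  493000 mmol = 493000 × 10⁻³ mol = 493
  0.56 kmol = 0.56 × 10³ mol = 560
  0.00841 kmol = 0.00841 × 10³ mol = 8.41
  0.0634 kmol = 0.0634 × 10³ mol = 63.4
Sum: 493 + 560 + 8.41 + 63.4 = 1124.81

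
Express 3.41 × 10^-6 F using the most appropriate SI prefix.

= 3.41 × 10^-6 F; 10^-6 is micro.

3.41 uF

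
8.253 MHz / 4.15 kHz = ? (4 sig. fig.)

(8.253e6) / (4.15e3) = 1.9887e3

1989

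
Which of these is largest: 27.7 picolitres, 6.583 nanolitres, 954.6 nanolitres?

954.6 nanolitres

27.7 picolitres = 0.0000000000277 litres
6.583 nanolitres = 0.000000006583 litres
954.6 nanolitres = 0.0000009546 litres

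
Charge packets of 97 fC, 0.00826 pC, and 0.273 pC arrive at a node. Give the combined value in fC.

378.26 fC

In fC:
  97 fC → 97
  0.00826 pC = 0.00826 × 10³ fC = 8.26
  0.273 pC = 0.273 × 10³ fC = 273
Sum: 97 + 8.26 + 273 = 378.26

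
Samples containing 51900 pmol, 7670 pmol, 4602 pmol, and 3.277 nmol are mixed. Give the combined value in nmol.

67.449 nmol

In nmol:
  51900 pmol = 51900 × 10⁻³ nmol = 51.9
  7670 pmol = 7670 × 10⁻³ nmol = 7.67
  4602 pmol = 4602 × 10⁻³ nmol = 4.602
  3.277 nmol → 3.277
Sum: 51.9 + 7.67 + 4.602 + 3.277 = 67.449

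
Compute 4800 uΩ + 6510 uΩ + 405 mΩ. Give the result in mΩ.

416.31 mΩ

In mΩ:
  4800 uΩ = 4800 × 10^-3 mΩ = 4.8
  6510 uΩ = 6510 × 10^-3 mΩ = 6.51
  405 mΩ → 405
Sum: 4.8 + 6.51 + 405 = 416.31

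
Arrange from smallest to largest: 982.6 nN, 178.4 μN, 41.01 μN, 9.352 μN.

982.6 nN < 9.352 μN < 41.01 μN < 178.4 μN

982.6 nN = 0.0000009826 N
178.4 μN = 0.0001784 N
41.01 μN = 0.00004101 N
9.352 μN = 0.000009352 N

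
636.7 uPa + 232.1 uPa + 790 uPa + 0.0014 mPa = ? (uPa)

In uPa:
  636.7 uPa → 636.7
  232.1 uPa → 232.1
  790 uPa → 790
  0.0014 mPa = 0.0014 × 10^3 uPa = 1.4
Sum: 636.7 + 232.1 + 790 + 1.4 = 1660.2

1660.2 uPa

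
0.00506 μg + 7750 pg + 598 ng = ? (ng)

In ng:
  0.00506 μg = 0.00506e3 ng = 5.06
  7750 pg = 7750e-3 ng = 7.75
  598 ng → 598
Sum: 5.06 + 7.75 + 598 = 610.81

610.81 ng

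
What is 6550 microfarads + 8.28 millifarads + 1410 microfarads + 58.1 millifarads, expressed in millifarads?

74.34 millifarads

In millifarads:
  6550 microfarads = 6550 × 10^-3 millifarads = 6.55
  8.28 millifarads → 8.28
  1410 microfarads = 1410 × 10^-3 millifarads = 1.41
  58.1 millifarads → 58.1
Sum: 6.55 + 8.28 + 1.41 + 58.1 = 74.34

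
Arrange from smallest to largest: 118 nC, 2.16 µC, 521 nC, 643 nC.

118 nC < 521 nC < 643 nC < 2.16 µC

118 nC = 0.000000118 C
2.16 µC = 0.00000216 C
521 nC = 0.000000521 C
643 nC = 0.000000643 C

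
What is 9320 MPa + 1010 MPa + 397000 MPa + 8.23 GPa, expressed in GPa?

In GPa:
  9320 MPa = 9320e-3 GPa = 9.32
  1010 MPa = 1010e-3 GPa = 1.01
  397000 MPa = 397000e-3 GPa = 397
  8.23 GPa → 8.23
Sum: 9.32 + 1.01 + 397 + 8.23 = 415.56

415.56 GPa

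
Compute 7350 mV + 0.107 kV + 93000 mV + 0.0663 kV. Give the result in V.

In V:
  7350 mV = 7350 × 10^-3 V = 7.35
  0.107 kV = 0.107 × 10^3 V = 107
  93000 mV = 93000 × 10^-3 V = 93
  0.0663 kV = 0.0663 × 10^3 V = 66.3
Sum: 7.35 + 107 + 93 + 66.3 = 273.65

273.65 V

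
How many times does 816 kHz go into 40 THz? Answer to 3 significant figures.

49000000

(40 × 10^12) / (816 × 10^3) = 0.04902 × 10^9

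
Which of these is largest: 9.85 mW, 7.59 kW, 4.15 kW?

9.85 mW = 0.00985 W
7.59 kW = 7590 W
4.15 kW = 4150 W

7.59 kW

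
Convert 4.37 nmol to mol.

nano = 10⁻⁹, (no prefix) = 10⁰; factor is 10⁻⁹.
4.37 × 10⁻⁹ = 0.00000000437

0.00000000437 mol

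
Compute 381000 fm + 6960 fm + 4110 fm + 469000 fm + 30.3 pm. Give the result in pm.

In pm:
  381000 fm = 381000e-3 pm = 381
  6960 fm = 6960e-3 pm = 6.96
  4110 fm = 4110e-3 pm = 4.11
  469000 fm = 469000e-3 pm = 469
  30.3 pm → 30.3
Sum: 381 + 6.96 + 4.11 + 469 + 30.3 = 891.37

891.37 pm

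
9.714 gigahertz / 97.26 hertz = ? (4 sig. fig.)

99880000

(9.714e9) / (97.26) = 0.099877e9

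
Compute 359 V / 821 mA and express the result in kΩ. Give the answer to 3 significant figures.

0.437 kΩ

(359) / (821e-3) = 0.43727e3 Ω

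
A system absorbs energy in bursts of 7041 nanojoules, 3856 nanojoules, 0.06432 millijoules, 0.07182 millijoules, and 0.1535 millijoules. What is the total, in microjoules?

300.537 microjoules

In microjoules:
  7041 nanojoules = 7041 × 10^-3 microjoules = 7.041
  3856 nanojoules = 3856 × 10^-3 microjoules = 3.856
  0.06432 millijoules = 0.06432 × 10^3 microjoules = 64.32
  0.07182 millijoules = 0.07182 × 10^3 microjoules = 71.82
  0.1535 millijoules = 0.1535 × 10^3 microjoules = 153.5
Sum: 7.041 + 3.856 + 64.32 + 71.82 + 153.5 = 300.537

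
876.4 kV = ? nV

876400000000000 nV

kilo = 10³, nano = 10⁻⁹; factor is 10¹².
876.4 × 10¹² = 876400000000000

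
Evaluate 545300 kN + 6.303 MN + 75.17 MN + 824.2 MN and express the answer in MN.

In MN:
  545300 kN = 545300 × 10⁻³ MN = 545.3
  6.303 MN → 6.303
  75.17 MN → 75.17
  824.2 MN → 824.2
Sum: 545.3 + 6.303 + 75.17 + 824.2 = 1450.973

1450.973 MN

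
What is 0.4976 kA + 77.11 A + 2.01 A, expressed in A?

576.72 A

In A:
  0.4976 kA = 0.4976 × 10³ A = 497.6
  77.11 A → 77.11
  2.01 A → 2.01
Sum: 497.6 + 77.11 + 2.01 = 576.72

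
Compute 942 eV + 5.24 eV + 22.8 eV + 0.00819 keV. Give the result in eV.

In eV:
  942 eV → 942
  5.24 eV → 5.24
  22.8 eV → 22.8
  0.00819 keV = 0.00819 × 10³ eV = 8.19
Sum: 942 + 5.24 + 22.8 + 8.19 = 978.23

978.23 eV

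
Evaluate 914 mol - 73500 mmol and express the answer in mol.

840.5 mol

In mol:
  914 mol → 914
  73500 mmol = 73500 × 10^-3 mol = 73.5
Difference: 914 - 73.5 = 840.5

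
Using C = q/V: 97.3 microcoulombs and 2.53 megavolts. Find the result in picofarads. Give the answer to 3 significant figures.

(97.3 × 10^-6) / (2.53 × 10^6) = 38.458 × 10^-12 F

38.5 picofarads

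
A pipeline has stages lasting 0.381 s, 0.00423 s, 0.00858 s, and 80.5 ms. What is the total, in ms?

474.31 ms

In ms:
  0.381 s = 0.381 × 10³ ms = 381
  0.00423 s = 0.00423 × 10³ ms = 4.23
  0.00858 s = 0.00858 × 10³ ms = 8.58
  80.5 ms → 80.5
Sum: 381 + 4.23 + 8.58 + 80.5 = 474.31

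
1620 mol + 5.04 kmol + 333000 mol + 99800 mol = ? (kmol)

In kmol:
  1620 mol = 1620 × 10⁻³ kmol = 1.62
  5.04 kmol → 5.04
  333000 mol = 333000 × 10⁻³ kmol = 333
  99800 mol = 99800 × 10⁻³ kmol = 99.8
Sum: 1.62 + 5.04 + 333 + 99.8 = 439.46

439.46 kmol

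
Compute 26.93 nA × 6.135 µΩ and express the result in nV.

0.00016521555 nV

26.93 × 10^-9 × 6.135 × 10^-6 = 165.21555 × 10^-15 V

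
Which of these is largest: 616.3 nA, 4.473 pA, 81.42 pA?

616.3 nA = 0.0000006163 A
4.473 pA = 0.000000000004473 A
81.42 pA = 0.00000000008142 A

616.3 nA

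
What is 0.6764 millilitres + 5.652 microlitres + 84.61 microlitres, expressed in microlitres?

766.662 microlitres

In microlitres:
  0.6764 millilitres = 0.6764 × 10³ microlitres = 676.4
  5.652 microlitres → 5.652
  84.61 microlitres → 84.61
Sum: 676.4 + 5.652 + 84.61 = 766.662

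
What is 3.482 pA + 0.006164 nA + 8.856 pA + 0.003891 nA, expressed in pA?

In pA:
  3.482 pA → 3.482
  0.006164 nA = 0.006164 × 10³ pA = 6.164
  8.856 pA → 8.856
  0.003891 nA = 0.003891 × 10³ pA = 3.891
Sum: 3.482 + 6.164 + 8.856 + 3.891 = 22.393

22.393 pA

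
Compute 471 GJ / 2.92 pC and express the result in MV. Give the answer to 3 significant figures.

161000000000000000 MV

(471e9) / (2.92e-12) = 161.3e21 V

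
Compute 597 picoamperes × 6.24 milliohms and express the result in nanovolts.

0.00372528 nanovolts

597 × 10⁻¹² × 6.24 × 10⁻³ = 3725.28 × 10⁻¹⁵ V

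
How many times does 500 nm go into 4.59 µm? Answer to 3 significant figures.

(4.59 × 10⁻⁶) / (500 × 10⁻⁹) = 0.00918 × 10³

9.18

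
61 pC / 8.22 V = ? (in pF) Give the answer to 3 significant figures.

7.42 pF

(61 × 10^-12) / (8.22) = 7.4209 × 10^-12 F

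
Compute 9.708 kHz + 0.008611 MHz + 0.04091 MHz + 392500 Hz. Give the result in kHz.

451.729 kHz

In kHz:
  9.708 kHz → 9.708
  0.008611 MHz = 0.008611 × 10³ kHz = 8.611
  0.04091 MHz = 0.04091 × 10³ kHz = 40.91
  392500 Hz = 392500 × 10⁻³ kHz = 392.5
Sum: 9.708 + 8.611 + 40.91 + 392.5 = 451.729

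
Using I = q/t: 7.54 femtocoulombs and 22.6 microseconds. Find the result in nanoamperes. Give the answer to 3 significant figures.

(7.54 × 10⁻¹⁵) / (22.6 × 10⁻⁶) = 0.33363 × 10⁻⁹ A

0.334 nanoamperes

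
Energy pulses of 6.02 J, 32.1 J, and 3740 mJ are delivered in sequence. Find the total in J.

41.86 J

In J:
  6.02 J → 6.02
  32.1 J → 32.1
  3740 mJ = 3740 × 10⁻³ J = 3.74
Sum: 6.02 + 32.1 + 3.74 = 41.86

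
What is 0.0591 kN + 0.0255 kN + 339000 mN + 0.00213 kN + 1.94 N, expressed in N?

In N:
  0.0591 kN = 0.0591 × 10³ N = 59.1
  0.0255 kN = 0.0255 × 10³ N = 25.5
  339000 mN = 339000 × 10⁻³ N = 339
  0.00213 kN = 0.00213 × 10³ N = 2.13
  1.94 N → 1.94
Sum: 59.1 + 25.5 + 339 + 2.13 + 1.94 = 427.67

427.67 N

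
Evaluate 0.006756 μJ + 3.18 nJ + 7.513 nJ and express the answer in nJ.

17.449 nJ

In nJ:
  0.006756 μJ = 0.006756 × 10^3 nJ = 6.756
  3.18 nJ → 3.18
  7.513 nJ → 7.513
Sum: 6.756 + 3.18 + 7.513 = 17.449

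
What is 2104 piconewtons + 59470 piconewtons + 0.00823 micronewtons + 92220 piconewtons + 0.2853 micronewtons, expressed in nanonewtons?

In nanonewtons:
  2104 piconewtons = 2104 × 10^-3 nanonewtons = 2.104
  59470 piconewtons = 59470 × 10^-3 nanonewtons = 59.47
  0.00823 micronewtons = 0.00823 × 10^3 nanonewtons = 8.23
  92220 piconewtons = 92220 × 10^-3 nanonewtons = 92.22
  0.2853 micronewtons = 0.2853 × 10^3 nanonewtons = 285.3
Sum: 2.104 + 59.47 + 8.23 + 92.22 + 285.3 = 447.324

447.324 nanonewtons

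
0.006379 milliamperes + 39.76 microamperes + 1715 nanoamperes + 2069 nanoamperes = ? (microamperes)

In microamperes:
  0.006379 milliamperes = 0.006379e3 microamperes = 6.379
  39.76 microamperes → 39.76
  1715 nanoamperes = 1715e-3 microamperes = 1.715
  2069 nanoamperes = 2069e-3 microamperes = 2.069
Sum: 6.379 + 39.76 + 1.715 + 2.069 = 49.923

49.923 microamperes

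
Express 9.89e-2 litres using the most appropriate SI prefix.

= 98.9e-3 litres; 1e-3 is milli.

98.9 millilitres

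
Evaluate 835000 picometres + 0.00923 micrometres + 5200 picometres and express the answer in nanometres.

849.43 nanometres

In nanometres:
  835000 picometres = 835000e-3 nanometres = 835
  0.00923 micrometres = 0.00923e3 nanometres = 9.23
  5200 picometres = 5200e-3 nanometres = 5.2
Sum: 835 + 9.23 + 5.2 = 849.43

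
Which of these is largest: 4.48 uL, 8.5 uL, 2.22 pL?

4.48 uL = 0.00000448 L
8.5 uL = 0.0000085 L
2.22 pL = 0.00000000000222 L

8.5 uL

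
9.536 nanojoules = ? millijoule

nano = 1e-9, milli = 1e-3; factor is 1e-6.
9.536 × 1e-6 = 0.000009536

0.000009536 millijoules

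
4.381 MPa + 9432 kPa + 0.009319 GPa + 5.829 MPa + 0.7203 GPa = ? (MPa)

749.261 MPa

In MPa:
  4.381 MPa → 4.381
  9432 kPa = 9432e-3 MPa = 9.432
  0.009319 GPa = 0.009319e3 MPa = 9.319
  5.829 MPa → 5.829
  0.7203 GPa = 0.7203e3 MPa = 720.3
Sum: 4.381 + 9.432 + 9.319 + 5.829 + 720.3 = 749.261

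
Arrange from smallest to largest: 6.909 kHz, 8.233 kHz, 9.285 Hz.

9.285 Hz < 6.909 kHz < 8.233 kHz

6.909 kHz = 6909 Hz
8.233 kHz = 8233 Hz
9.285 Hz = 9.285 Hz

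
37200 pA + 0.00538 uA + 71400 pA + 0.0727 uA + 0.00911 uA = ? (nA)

195.79 nA

In nA:
  37200 pA = 37200 × 10⁻³ nA = 37.2
  0.00538 uA = 0.00538 × 10³ nA = 5.38
  71400 pA = 71400 × 10⁻³ nA = 71.4
  0.0727 uA = 0.0727 × 10³ nA = 72.7
  0.00911 uA = 0.00911 × 10³ nA = 9.11
Sum: 37.2 + 5.38 + 71.4 + 72.7 + 9.11 = 195.79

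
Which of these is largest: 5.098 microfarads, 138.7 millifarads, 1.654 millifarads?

138.7 millifarads

5.098 microfarads = 0.000005098 farads
138.7 millifarads = 0.1387 farads
1.654 millifarads = 0.001654 farads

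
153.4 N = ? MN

(no prefix) = 10^0, mega = 10^6; factor is 10^-6.
153.4 × 10^-6 = 0.0001534

0.0001534 MN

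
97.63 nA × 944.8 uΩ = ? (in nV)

97.63 × 10^-9 × 944.8 × 10^-6 = 92240.824 × 10^-15 V

0.092240824 nV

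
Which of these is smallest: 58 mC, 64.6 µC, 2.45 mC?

58 mC = 0.058 C
64.6 µC = 0.0000646 C
2.45 mC = 0.00245 C

64.6 µC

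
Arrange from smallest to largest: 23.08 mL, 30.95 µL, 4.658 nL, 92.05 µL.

4.658 nL < 30.95 µL < 92.05 µL < 23.08 mL

23.08 mL = 0.02308 L
30.95 µL = 0.00003095 L
4.658 nL = 0.000000004658 L
92.05 µL = 0.00009205 L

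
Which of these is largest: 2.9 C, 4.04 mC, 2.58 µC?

2.9 C = 2.9 C
4.04 mC = 0.00404 C
2.58 µC = 0.00000258 C

2.9 C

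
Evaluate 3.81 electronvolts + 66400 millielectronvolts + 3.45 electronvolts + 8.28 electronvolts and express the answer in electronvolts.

81.94 electronvolts

In electronvolts:
  3.81 electronvolts → 3.81
  66400 millielectronvolts = 66400 × 10⁻³ electronvolts = 66.4
  3.45 electronvolts → 3.45
  8.28 electronvolts → 8.28
Sum: 3.81 + 66.4 + 3.45 + 8.28 = 81.94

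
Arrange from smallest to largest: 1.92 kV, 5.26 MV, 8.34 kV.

1.92 kV = 1920 V
5.26 MV = 5260000 V
8.34 kV = 8340 V

1.92 kV < 8.34 kV < 5.26 MV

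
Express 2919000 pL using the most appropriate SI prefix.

= 2.919 × 10⁻⁶ L; 10⁻⁶ is micro.

2.919 uL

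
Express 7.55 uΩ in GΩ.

0.00000000000000755 GΩ

micro = 10^-6, giga = 10^9; factor is 10^-15.
7.55 × 10^-15 = 0.00000000000000755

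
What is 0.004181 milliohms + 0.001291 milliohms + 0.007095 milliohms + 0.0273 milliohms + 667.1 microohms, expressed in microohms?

706.967 microohms

In microohms:
  0.004181 milliohms = 0.004181 × 10³ microohms = 4.181
  0.001291 milliohms = 0.001291 × 10³ microohms = 1.291
  0.007095 milliohms = 0.007095 × 10³ microohms = 7.095
  0.0273 milliohms = 0.0273 × 10³ microohms = 27.3
  667.1 microohms → 667.1
Sum: 4.181 + 1.291 + 7.095 + 27.3 + 667.1 = 706.967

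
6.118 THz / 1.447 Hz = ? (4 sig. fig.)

4228000000000

(6.118 × 10^12) / (1.447) = 4.2281 × 10^12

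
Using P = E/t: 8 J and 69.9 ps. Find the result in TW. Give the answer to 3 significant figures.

0.114 TW

(8) / (69.9 × 10^-12) = 0.11445 × 10^12 W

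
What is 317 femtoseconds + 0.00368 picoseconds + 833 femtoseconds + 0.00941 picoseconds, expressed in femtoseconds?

In femtoseconds:
  317 femtoseconds → 317
  0.00368 picoseconds = 0.00368e3 femtoseconds = 3.68
  833 femtoseconds → 833
  0.00941 picoseconds = 0.00941e3 femtoseconds = 9.41
Sum: 317 + 3.68 + 833 + 9.41 = 1163.09

1163.09 femtoseconds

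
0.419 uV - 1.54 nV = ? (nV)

In nV:
  0.419 uV = 0.419 × 10³ nV = 419
  1.54 nV → 1.54
Difference: 419 - 1.54 = 417.46

417.46 nV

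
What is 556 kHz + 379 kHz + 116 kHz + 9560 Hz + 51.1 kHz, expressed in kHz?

1111.66 kHz

In kHz:
  556 kHz → 556
  379 kHz → 379
  116 kHz → 116
  9560 Hz = 9560e-3 kHz = 9.56
  51.1 kHz → 51.1
Sum: 556 + 379 + 116 + 9.56 + 51.1 = 1111.66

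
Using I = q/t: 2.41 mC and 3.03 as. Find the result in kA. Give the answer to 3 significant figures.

795000000000 kA

(2.41 × 10^-3) / (3.03 × 10^-18) = 0.79538 × 10^15 A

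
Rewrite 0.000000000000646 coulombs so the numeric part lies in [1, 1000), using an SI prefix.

= 646 × 10^-15 coulombs; 10^-15 is femto.

646 femtocoulombs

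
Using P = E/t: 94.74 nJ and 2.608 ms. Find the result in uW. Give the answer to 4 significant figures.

36.33 uW

(94.74 × 10^-9) / (2.608 × 10^-3) = 36.3267 × 10^-6 W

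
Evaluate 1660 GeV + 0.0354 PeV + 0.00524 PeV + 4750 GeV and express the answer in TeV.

47.05 TeV

In TeV:
  1660 GeV = 1660e-3 TeV = 1.66
  0.0354 PeV = 0.0354e3 TeV = 35.4
  0.00524 PeV = 0.00524e3 TeV = 5.24
  4750 GeV = 4750e-3 TeV = 4.75
Sum: 1.66 + 35.4 + 5.24 + 4.75 = 47.05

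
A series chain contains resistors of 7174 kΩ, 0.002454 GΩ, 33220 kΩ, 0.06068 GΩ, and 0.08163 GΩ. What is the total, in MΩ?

In MΩ:
  7174 kΩ = 7174 × 10⁻³ MΩ = 7.174
  0.002454 GΩ = 0.002454 × 10³ MΩ = 2.454
  33220 kΩ = 33220 × 10⁻³ MΩ = 33.22
  0.06068 GΩ = 0.06068 × 10³ MΩ = 60.68
  0.08163 GΩ = 0.08163 × 10³ MΩ = 81.63
Sum: 7.174 + 2.454 + 33.22 + 60.68 + 81.63 = 185.158

185.158 MΩ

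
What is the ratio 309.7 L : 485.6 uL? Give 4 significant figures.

637800

(309.7) / (485.6 × 10^-6) = 0.63777 × 10^6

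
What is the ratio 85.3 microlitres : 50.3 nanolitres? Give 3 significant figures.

(85.3e-6) / (50.3e-9) = 1.696e3

1700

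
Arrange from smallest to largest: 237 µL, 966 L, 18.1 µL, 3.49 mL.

237 µL = 0.000237 L
966 L = 966 L
18.1 µL = 0.0000181 L
3.49 mL = 0.00349 L

18.1 µL < 237 µL < 3.49 mL < 966 L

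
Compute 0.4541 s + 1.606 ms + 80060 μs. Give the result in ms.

In ms:
  0.4541 s = 0.4541 × 10³ ms = 454.1
  1.606 ms → 1.606
  80060 μs = 80060 × 10⁻³ ms = 80.06
Sum: 454.1 + 1.606 + 80.06 = 535.766

535.766 ms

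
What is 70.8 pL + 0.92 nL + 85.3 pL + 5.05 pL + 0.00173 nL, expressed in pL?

1082.88 pL

In pL:
  70.8 pL → 70.8
  0.92 nL = 0.92 × 10^3 pL = 920
  85.3 pL → 85.3
  5.05 pL → 5.05
  0.00173 nL = 0.00173 × 10^3 pL = 1.73
Sum: 70.8 + 920 + 85.3 + 5.05 + 1.73 = 1082.88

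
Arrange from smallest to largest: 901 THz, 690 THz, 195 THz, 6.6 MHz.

6.6 MHz < 195 THz < 690 THz < 901 THz

901 THz = 901000000000000 Hz
690 THz = 690000000000000 Hz
195 THz = 195000000000000 Hz
6.6 MHz = 6600000 Hz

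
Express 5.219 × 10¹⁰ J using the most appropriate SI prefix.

52.19 GJ

= 52.19 × 10⁹ J; 10⁹ is giga.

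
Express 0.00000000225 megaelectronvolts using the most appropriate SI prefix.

= 2.25 × 10^-3 electronvolts; 10^-3 is milli.

2.25 millielectronvolts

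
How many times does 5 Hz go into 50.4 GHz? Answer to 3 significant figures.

10100000000

(50.4e9) / (5) = 10.08e9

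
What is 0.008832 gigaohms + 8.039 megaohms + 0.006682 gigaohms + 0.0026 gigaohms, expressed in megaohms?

In megaohms:
  0.008832 gigaohms = 0.008832 × 10^3 megaohms = 8.832
  8.039 megaohms → 8.039
  0.006682 gigaohms = 0.006682 × 10^3 megaohms = 6.682
  0.0026 gigaohms = 0.0026 × 10^3 megaohms = 2.6
Sum: 8.832 + 8.039 + 6.682 + 2.6 = 26.153

26.153 megaohms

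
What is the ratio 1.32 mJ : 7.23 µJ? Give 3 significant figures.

(1.32e-3) / (7.23e-6) = 0.1826e3

183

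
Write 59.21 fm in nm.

0.00005921 nm

femto = 1e-15, nano = 1e-9; factor is 1e-6.
59.21 × 1e-6 = 0.00005921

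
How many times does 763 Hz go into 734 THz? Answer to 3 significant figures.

(734e12) / (763) = 0.962e12

962000000000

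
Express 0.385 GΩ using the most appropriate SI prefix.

385 MΩ

= 385 × 10⁶ Ω; 10⁶ is mega.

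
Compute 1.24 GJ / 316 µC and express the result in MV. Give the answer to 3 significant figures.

(1.24e9) / (316e-6) = 0.0039241e15 V

3920000 MV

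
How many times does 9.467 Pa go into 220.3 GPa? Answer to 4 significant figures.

(220.3 × 10⁹) / (9.467) = 23.27 × 10⁹

23270000000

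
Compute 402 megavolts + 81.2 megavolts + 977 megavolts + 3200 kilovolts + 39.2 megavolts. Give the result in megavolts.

In megavolts:
  402 megavolts → 402
  81.2 megavolts → 81.2
  977 megavolts → 977
  3200 kilovolts = 3200 × 10^-3 megavolts = 3.2
  39.2 megavolts → 39.2
Sum: 402 + 81.2 + 977 + 3.2 + 39.2 = 1502.6

1502.6 megavolts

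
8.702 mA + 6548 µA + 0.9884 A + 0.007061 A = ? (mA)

In mA:
  8.702 mA → 8.702
  6548 µA = 6548 × 10^-3 mA = 6.548
  0.9884 A = 0.9884 × 10^3 mA = 988.4
  0.007061 A = 0.007061 × 10^3 mA = 7.061
Sum: 8.702 + 6.548 + 988.4 + 7.061 = 1010.711

1010.711 mA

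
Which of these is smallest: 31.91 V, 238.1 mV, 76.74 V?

238.1 mV

31.91 V = 31.91 V
238.1 mV = 0.2381 V
76.74 V = 76.74 V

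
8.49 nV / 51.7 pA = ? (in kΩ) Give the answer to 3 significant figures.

0.164 kΩ

(8.49 × 10⁻⁹) / (51.7 × 10⁻¹²) = 0.16422 × 10³ Ω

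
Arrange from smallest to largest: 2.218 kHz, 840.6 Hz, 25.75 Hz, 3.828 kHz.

25.75 Hz < 840.6 Hz < 2.218 kHz < 3.828 kHz

2.218 kHz = 2218 Hz
840.6 Hz = 840.6 Hz
25.75 Hz = 25.75 Hz
3.828 kHz = 3828 Hz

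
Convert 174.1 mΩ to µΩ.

174100 µΩ

milli = 1e-3, micro = 1e-6; factor is 1e3.
174.1 × 1e3 = 174100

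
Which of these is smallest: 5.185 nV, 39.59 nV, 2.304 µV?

5.185 nV

5.185 nV = 0.000000005185 V
39.59 nV = 0.00000003959 V
2.304 µV = 0.000002304 V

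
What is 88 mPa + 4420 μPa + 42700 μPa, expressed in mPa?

135.12 mPa

In mPa:
  88 mPa → 88
  4420 μPa = 4420 × 10⁻³ mPa = 4.42
  42700 μPa = 42700 × 10⁻³ mPa = 42.7
Sum: 88 + 4.42 + 42.7 = 135.12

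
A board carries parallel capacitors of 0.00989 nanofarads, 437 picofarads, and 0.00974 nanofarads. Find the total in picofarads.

In picofarads:
  0.00989 nanofarads = 0.00989e3 picofarads = 9.89
  437 picofarads → 437
  0.00974 nanofarads = 0.00974e3 picofarads = 9.74
Sum: 9.89 + 437 + 9.74 = 456.63

456.63 picofarads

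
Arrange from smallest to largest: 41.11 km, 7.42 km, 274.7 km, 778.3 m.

778.3 m < 7.42 km < 41.11 km < 274.7 km

41.11 km = 41110 m
7.42 km = 7420 m
274.7 km = 274700 m
778.3 m = 778.3 m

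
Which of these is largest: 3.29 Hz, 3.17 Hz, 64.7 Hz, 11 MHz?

11 MHz

3.29 Hz = 3.29 Hz
3.17 Hz = 3.17 Hz
64.7 Hz = 64.7 Hz
11 MHz = 11000000 Hz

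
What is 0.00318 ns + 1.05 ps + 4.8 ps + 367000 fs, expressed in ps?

376.03 ps

In ps:
  0.00318 ns = 0.00318 × 10^3 ps = 3.18
  1.05 ps → 1.05
  4.8 ps → 4.8
  367000 fs = 367000 × 10^-3 ps = 367
Sum: 3.18 + 1.05 + 4.8 + 367 = 376.03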